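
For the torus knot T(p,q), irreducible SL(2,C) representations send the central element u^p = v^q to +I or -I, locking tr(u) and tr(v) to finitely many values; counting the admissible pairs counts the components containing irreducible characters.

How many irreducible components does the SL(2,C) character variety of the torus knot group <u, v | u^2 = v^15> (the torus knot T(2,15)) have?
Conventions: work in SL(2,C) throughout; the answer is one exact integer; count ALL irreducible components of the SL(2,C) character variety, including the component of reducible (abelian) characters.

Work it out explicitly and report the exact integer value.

8

For T(2,15): irreducibility forces the central element u^2 = v^15 to one of +I, -I.
On an irreducible component, tr(u) is locked at 2*cos(pi*alpha/2) for some alpha in 1..1, and tr(v) at 2*cos(pi*beta/15) for some beta in 1..14.
The two central values (-1)^alpha I and (-1)^beta I must be the same matrix, so alpha and beta share a parity.
count pairs: odd alpha (1 choices) x odd beta (7), plus even alpha (0) x even beta (7): 1*7 + 0*7 = 7.
That is 7 components of irreducible characters, and with the reducible (abelian) component the total is 8.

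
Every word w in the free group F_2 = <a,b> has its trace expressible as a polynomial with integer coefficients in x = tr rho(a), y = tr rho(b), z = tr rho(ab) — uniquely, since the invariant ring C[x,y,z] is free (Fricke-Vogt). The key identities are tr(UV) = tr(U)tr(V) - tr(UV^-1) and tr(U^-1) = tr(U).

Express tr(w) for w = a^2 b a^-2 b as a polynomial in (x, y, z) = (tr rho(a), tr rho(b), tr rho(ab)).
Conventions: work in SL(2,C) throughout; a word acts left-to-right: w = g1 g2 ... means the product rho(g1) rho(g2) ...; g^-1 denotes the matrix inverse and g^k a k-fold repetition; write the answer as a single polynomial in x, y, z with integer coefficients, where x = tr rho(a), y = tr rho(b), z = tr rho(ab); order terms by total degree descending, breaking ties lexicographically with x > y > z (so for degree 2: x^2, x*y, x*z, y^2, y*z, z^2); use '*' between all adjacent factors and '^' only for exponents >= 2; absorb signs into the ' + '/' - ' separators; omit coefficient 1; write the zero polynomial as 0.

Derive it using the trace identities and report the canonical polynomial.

trace(b^2 a) = trace(b) trace(a b) - trace(a)   [square of b] = y*z - x
use: trace(b^2) = trace(b) trace(b) - trace(1)   [square of b] = y^2 - 2
trace(b a^2 b) = trace(a) trace(b^2 a) - trace(b^2)   [square of a] = x*y*z - x^2 - y^2 + 2
trace(b a b a) = trace(b a) trace(b a) - trace(1)   [split at a repeated b] = z^2 - 2
trace(b a^2 b a) = trace(a) trace(b a b a) - trace(b a b)   [square of a] = x*z^2 - y*z - x
trace(a^-1 b a^2 b) = trace(b a^2 b) trace(a) - trace(b a^2 b a)   [inverse elimination on a] = x^2*y*z - x^3 - x*y^2 - x*z^2 + y*z + 3*x
trace(a^2 b a^-2 b) = trace(a^-1 b a^2 b) trace(a) - trace(a^-1 b a^2 b a)   [inverse elimination on a] = x^3*y*z - x^4 - x^2*y^2 - x^2*z^2 + 4*x^2 + y^2 - 2

x^3*y*z - x^4 - x^2*y^2 - x^2*z^2 + 4*x^2 + y^2 - 2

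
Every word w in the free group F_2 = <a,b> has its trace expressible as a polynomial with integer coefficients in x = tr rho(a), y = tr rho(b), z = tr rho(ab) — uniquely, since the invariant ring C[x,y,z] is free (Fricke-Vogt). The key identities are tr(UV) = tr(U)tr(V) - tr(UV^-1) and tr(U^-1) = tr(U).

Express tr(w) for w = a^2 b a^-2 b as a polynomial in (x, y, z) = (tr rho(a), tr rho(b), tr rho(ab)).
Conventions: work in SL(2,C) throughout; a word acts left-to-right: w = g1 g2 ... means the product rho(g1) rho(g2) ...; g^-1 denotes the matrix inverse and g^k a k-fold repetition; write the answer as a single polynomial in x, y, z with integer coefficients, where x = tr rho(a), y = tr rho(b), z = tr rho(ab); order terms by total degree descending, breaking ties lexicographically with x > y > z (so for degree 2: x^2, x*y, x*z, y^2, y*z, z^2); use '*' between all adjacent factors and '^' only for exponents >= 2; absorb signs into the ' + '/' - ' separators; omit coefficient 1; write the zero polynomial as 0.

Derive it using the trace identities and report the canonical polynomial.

x^3*y*z - x^4 - x^2*y^2 - x^2*z^2 + 4*x^2 + y^2 - 2

reduce: trace(b^2 a) = trace(b) * trace(a b) - trace(a) = y*z - x
reduce: trace(b^2) = trace(b) * trace(b) - trace(1) = y^2 - 2
trace(b a^2 b) = trace(a) * trace(b^2 a) - trace(b^2) = x*y*z - x^2 - y^2 + 2
trace(b a b a) = trace(b a) * trace(b a) - trace(1)   [split at repeated b] = z^2 - 2
so trace(b a^2 b a) = trace(a) * trace(b a b a) - trace(b a b) = x*z^2 - y*z - x
trace(b a^2 b a^-1) = trace(b a^2 b) * trace(a) - trace(b a^2 b a) = x^2*y*z - x^3 - x*y^2 - x*z^2 + y*z + 3*x
so trace(a^2 b a^-2 b) = trace(b a^2 b a^-1) * trace(a) - trace(b a^2 b) = x^3*y*z - x^4 - x^2*y^2 - x^2*z^2 + 4*x^2 + y^2 - 2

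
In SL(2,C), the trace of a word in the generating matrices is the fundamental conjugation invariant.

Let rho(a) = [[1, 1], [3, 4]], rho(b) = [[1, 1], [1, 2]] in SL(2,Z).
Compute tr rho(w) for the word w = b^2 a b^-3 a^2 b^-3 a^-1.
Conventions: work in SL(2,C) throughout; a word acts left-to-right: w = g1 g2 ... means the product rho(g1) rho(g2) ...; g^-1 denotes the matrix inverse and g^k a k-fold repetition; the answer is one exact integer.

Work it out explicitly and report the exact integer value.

-1285

rho(b) = [[1, 1], [1, 2]]
... * rho(b) = [[1, 1], [1, 2]]  ->  [[2, 3], [3, 5]]
... * rho(a) = [[1, 1], [3, 4]]  ->  [[11, 14], [18, 23]]
... * rho(b^-1) = [[2, -1], [-1, 1]]  ->  [[8, 3], [13, 5]]
... * rho(b^-1) = [[2, -1], [-1, 1]]  ->  [[13, -5], [21, -8]]
... * rho(b^-1) = [[2, -1], [-1, 1]]  ->  [[31, -18], [50, -29]]
... * rho(a) = [[1, 1], [3, 4]]  ->  [[-23, -41], [-37, -66]]
... * rho(a) = [[1, 1], [3, 4]]  ->  [[-146, -187], [-235, -301]]
... * rho(b^-1) = [[2, -1], [-1, 1]]  ->  [[-105, -41], [-169, -66]]
... * rho(b^-1) = [[2, -1], [-1, 1]]  ->  [[-169, 64], [-272, 103]]
... * rho(b^-1) = [[2, -1], [-1, 1]]  ->  [[-402, 233], [-647, 375]]
... * rho(a^-1) = [[4, -1], [-3, 1]]  ->  [[-2307, 635], [-3713, 1022]]
tr = -2307 + 1022 = -1285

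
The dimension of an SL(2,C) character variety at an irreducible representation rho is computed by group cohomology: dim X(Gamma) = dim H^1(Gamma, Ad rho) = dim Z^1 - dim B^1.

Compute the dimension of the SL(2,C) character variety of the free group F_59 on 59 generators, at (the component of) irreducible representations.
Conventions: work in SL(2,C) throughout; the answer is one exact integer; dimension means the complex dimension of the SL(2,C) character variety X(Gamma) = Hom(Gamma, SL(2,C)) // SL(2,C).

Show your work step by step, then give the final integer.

174

Here Gamma is free of rank 59 — no relator constrains a cocycle.
A cocycle picks one sl_2 vector per generator freely, giving dim Z^1 = 3*59 = 177.
Irreducibility makes the coboundary map sl_2 -> Z^1 injective (trivial centralizer), so dim B^1 = 3.
dim X = dim H^1 = dim Z^1 - dim B^1 = 177 - 3 = 174.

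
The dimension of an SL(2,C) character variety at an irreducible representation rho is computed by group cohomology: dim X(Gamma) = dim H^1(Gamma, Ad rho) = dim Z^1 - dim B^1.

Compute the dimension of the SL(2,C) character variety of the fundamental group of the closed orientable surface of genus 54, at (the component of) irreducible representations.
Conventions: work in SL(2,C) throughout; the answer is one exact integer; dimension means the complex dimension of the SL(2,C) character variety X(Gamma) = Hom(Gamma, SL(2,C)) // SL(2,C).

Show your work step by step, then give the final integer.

318

Gamma = pi_1(Sigma_54) = < a_1, b_1, ..., a_54, b_54 | prod [a_i, b_i] > has 2g = 108 generators and 1 relator.
Unconstrained cocycle data is one sl_2 vector per generator (324 dimensions), cut by the relator condition d_2(z) = 0.
H^2 = coker(d_2) is dual to H^0 = 0 at irreducible rho (Poincare duality), so d_2 is onto: dim Z^1 = 321.
As always at irreducible rho, dim B^1 = 3.
dim X = dim H^1 = 321 - 3 = 318.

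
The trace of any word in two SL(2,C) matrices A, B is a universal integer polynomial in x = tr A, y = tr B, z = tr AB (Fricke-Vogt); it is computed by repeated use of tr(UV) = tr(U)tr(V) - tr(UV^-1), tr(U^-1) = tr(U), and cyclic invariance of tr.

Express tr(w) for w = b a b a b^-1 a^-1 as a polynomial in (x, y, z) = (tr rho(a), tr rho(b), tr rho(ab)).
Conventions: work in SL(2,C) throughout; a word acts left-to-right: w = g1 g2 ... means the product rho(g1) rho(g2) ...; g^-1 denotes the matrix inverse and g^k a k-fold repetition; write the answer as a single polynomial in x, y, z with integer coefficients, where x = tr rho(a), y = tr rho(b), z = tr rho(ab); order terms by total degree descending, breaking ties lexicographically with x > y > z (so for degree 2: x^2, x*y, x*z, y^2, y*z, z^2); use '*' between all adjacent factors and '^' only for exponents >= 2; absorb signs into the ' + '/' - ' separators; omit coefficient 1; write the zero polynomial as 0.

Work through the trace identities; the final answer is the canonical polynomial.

-x*y*z^2 + x^2*z + y^2*z + z^3 - 3*z

tr(b a b) = tr(b) * tr(a b) - tr(a)   [square of b] = y*z - x
and tr(a b a b) = tr(a b) * tr(a b) - tr(1)   [split at a repeated a] = z^2 - 2
next, tr(a b a) = tr(a) * tr(b a) - tr(b)   [square of a] = x*z - y
tr(b a b a b) = tr(b) * tr(a b a b) - tr(a b a)   [square of b] = y*z^2 - x*z - y
tr(b a b a b a) = tr(b a) * tr(b a b a) - tr(b^-1 a^-1)   [split at a repeated b] = z^3 - 3*z
tr(a^-1 b a b a b) = tr(b a b a b) * tr(a) - tr(b a b a b a)   [inverse elimination on a] = x*y*z^2 - x^2*z - z^3 - x*y + 3*z
tr(b a b a b^-1 a^-1) = tr(a^-1 b a b a) * tr(b) - tr(a^-1 b a b a b)   [inverse elimination on b] = -x*y*z^2 + x^2*z + y^2*z + z^3 - 3*z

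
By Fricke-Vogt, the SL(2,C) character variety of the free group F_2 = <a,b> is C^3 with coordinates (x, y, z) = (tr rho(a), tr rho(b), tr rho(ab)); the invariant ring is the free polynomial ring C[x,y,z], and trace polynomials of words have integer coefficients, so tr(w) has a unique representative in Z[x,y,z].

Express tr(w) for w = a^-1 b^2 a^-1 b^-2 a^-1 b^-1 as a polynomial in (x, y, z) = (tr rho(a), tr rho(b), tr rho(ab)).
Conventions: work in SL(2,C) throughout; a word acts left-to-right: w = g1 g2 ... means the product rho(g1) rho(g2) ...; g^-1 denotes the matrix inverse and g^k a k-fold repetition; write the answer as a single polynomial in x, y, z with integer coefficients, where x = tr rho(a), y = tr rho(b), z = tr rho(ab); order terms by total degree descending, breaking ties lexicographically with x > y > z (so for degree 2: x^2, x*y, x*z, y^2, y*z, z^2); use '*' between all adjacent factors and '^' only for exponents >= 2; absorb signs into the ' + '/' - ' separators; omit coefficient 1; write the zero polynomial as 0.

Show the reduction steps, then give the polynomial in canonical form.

x*y^3*z^2 - x^2*y^2*z - y^4*z - y^2*z^3 + x^2*z + 4*y^2*z - x*y - z

tr(b^-1) = tr(b) = y
tr(b^-1 a) = tr(a) tr(b) - tr(a b) = x*y - z
next, tr(b^-1 a^-1) = tr(b^-1) tr(a) - tr(b^-1 a) = z
tr(a^-1 b^-1 a^-1) = tr(b^-1 a^-1) tr(a) - tr(b^-1) = x*z - y
tr(a b^2) = tr(b) tr(a b) - tr(a) = y*z - x
tr(b^2 a b) = tr(b) tr(a b^2) - tr(a b) = y^2*z - x*y - z
tr(a b a b) = tr(a b) tr(a b) - tr(1)   [split at repeated a] = z^2 - 2
tr(b^2 a b a) = tr(b) tr(a b a b) - tr(a b a) = y*z^2 - x*z - y
next, tr(a^-1 b^2 a b) = tr(b^2 a b) tr(a) - tr(b^2 a b a) = x*y^2*z - x^2*y - y*z^2 + y
and tr(a^-1 b^2 a b a^-1) = tr(a^-1 b^2 a b) tr(a) - tr(a^-1 b^2 a b a) = x^2*y^2*z - x^3*y - x*y*z^2 - y^2*z + 2*x*y + z
next, tr(b^3 a b) = tr(b) tr(b a b^2) - tr(b a b) = y^3*z - x*y^2 - 2*y*z + x
and tr(b^3 a b a) = tr(b) tr(b a b a b) - tr(b a b a) = y^2*z^2 - x*y*z - y^2 - z^2 + 2
tr(b^2 a b a^-1 b) = tr(b^3 a b) tr(a) - tr(b^3 a b a) = x*y^3*z - x^2*y^2 - y^2*z^2 - x*y*z + x^2 + y^2 + z^2 - 2
tr(a^2) = tr(a) tr(a) - tr(1) = x^2 - 2
and tr(a b^2 a) = tr(b) tr(a^2 b) - tr(a^2) = x*y*z - x^2 - y^2 + 2
tr(b a b^2 a b) = tr(b) tr(a b^2 a b) - tr(a b^2 a) = y^2*z^2 - 2*x*y*z + x^2 - 2
next, tr(a b a b a b) = tr(a b a b) tr(a b) - tr(b a)   [split at repeated a] = z^3 - 3*z
and tr(a b a b a) = tr(a) tr(b a b a) - tr(b a b) = x*z^2 - y*z - x
next, tr(b a b^2 a b a) = tr(b) tr(a b a b a b) - tr(a b a b a) = y*z^3 - x*z^2 - 2*y*z + x
tr(b^2 a b a^-1 b a) = tr(b a b^2 a b) tr(a) - tr(b a b^2 a b a) = x*y^2*z^2 - 2*x^2*y*z - y*z^3 + x^3 + x*z^2 + 2*y*z - 3*x
tr(a^-1 b^2 a b a^-1 b) = tr(b^2 a b a^-1 b) tr(a) - tr(b^2 a b a^-1 b a) = x^2*y^3*z - x^3*y^2 - 2*x*y^2*z^2 + x^2*y*z + y*z^3 + x*y^2 - 2*y*z + x
and tr(a^-1 b^-1 a^-1 b^2 a b) = tr(a^-1 b^2 a b a^-1) tr(b) - tr(a^-1 b^2 a b a^-1 b) = x*y^2*z^2 - x^2*y*z - y^3*z - y*z^3 + x*y^2 + 3*y*z - x
tr(a^-1 b^-1 a^-1 b^2 a b^-1) = tr(a^-1 b^-1 a^-1 b^2 a) tr(b) - tr(a^-1 b^-1 a^-1 b^2 a b) = -x*y^2*z^2 + x^2*y*z + y^3*z + y*z^3 - 4*y*z + x
and tr(b^-2 a^-1 b^-1 a^-1 b^2 a) = tr(a^-1 b^-1 a^-1 b^2 a b^-1) tr(b) - tr(a^-1 b^-1 a^-1 b^2 a) = -x*y^3*z^2 + x^2*y^2*z + y^4*z + y^2*z^3 - 4*y^2*z + z
next, tr(a^-1 b^2 a^-1 b^-2 a^-1 b^-1) = tr(b^-2 a^-1 b^-1 a^-1 b^2) tr(a) - tr(b^-2 a^-1 b^-1 a^-1 b^2 a) = x*y^3*z^2 - x^2*y^2*z - y^4*z - y^2*z^3 + x^2*z + 4*y^2*z - x*y - z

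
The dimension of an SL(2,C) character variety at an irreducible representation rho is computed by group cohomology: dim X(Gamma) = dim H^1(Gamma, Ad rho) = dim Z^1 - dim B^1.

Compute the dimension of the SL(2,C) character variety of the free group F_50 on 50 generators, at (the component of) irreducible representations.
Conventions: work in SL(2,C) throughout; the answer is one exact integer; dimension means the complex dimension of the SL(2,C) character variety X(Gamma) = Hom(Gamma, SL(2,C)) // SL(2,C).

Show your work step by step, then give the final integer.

The free group F_50: 50 generators, no relators.
So Z^1 = (sl_2)^50 in full: dim Z^1 = 150.
Irreducibility makes the coboundary map sl_2 -> Z^1 injective (trivial centralizer), so dim B^1 = 3.
dim X = dim H^1 = dim Z^1 - dim B^1 = 150 - 3 = 147.

147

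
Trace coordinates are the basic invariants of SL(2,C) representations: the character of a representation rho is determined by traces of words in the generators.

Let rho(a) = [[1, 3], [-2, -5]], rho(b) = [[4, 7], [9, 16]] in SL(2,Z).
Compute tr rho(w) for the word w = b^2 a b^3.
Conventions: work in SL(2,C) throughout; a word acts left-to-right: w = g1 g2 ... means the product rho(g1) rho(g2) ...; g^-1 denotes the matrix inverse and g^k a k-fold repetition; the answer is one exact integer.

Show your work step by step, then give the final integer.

-9972623

rho(b) = [[4, 7], [9, 16]]
... * rho(b) = [[4, 7], [9, 16]]  ->  [[79, 140], [180, 319]]
... * rho(a) = [[1, 3], [-2, -5]]  ->  [[-201, -463], [-458, -1055]]
... * rho(b) = [[4, 7], [9, 16]]  ->  [[-4971, -8815], [-11327, -20086]]
... * rho(b) = [[4, 7], [9, 16]]  ->  [[-99219, -175837], [-226082, -400665]]
... * rho(b) = [[4, 7], [9, 16]]  ->  [[-1979409, -3507925], [-4510313, -7993214]]
tr = -1979409 + -7993214 = -9972623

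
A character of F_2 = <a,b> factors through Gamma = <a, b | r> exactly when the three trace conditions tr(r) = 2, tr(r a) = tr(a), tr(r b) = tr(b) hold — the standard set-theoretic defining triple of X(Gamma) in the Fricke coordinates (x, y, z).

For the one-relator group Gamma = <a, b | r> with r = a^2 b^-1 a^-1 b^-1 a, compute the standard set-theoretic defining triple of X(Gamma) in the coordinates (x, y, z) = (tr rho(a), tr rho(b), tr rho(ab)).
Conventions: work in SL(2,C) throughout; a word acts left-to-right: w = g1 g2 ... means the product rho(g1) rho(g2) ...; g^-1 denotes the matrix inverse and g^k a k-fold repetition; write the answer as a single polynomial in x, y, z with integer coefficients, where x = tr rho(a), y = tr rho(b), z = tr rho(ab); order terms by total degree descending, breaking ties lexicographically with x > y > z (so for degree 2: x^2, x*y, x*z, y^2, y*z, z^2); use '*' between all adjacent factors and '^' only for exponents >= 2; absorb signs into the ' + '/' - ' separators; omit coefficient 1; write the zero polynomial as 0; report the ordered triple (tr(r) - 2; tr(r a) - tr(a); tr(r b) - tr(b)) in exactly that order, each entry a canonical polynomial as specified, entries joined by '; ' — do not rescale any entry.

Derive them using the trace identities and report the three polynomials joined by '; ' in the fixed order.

tr(a^2) = tr(a)*tr(a) - tr(1)   [square of a] = x^2 - 2
tr(a^3) = tr(a)*tr(a^2) - tr(a)   [square of a] = x^3 - 3*x
tr(a b a) = tr(a)*tr(b a) - tr(b)   [square of a] = x*z - y
tr(a^3 b) = tr(a)*tr(a b a) - tr(a b)   [square of a] = x^2*z - x*y - z
tr(b^-1 a^3) = tr(a^3)*tr(b) - tr(a^3 b)   [inverse elimination on b] = x^3*y - x^2*z - 2*x*y + z
tr(b^-1 a^3 b^-1) = tr(b^-1 a^3)*tr(b) - tr(b^-1 a^3 b)   [inverse elimination on b] = x^3*y^2 - x^2*y*z - x^3 - 2*x*y^2 + y*z + 3*x
tr(a^4) = tr(a)*tr(a^3) - tr(a^2)   [square of a] = x^4 - 4*x^2 + 2
tr(a^4 b) = tr(a)*tr(b a^3) - tr(b a^2)   [square of a] = x^3*z - x^2*y - 2*x*z + y
tr(a^3 b^-1 a) = tr(a^4)*tr(b) - tr(a^4 b)   [inverse elimination on b] = x^4*y - x^3*z - 3*x^2*y + 2*x*z + y
tr(b a b a) = tr(a b)*tr(a b) - tr(1)   [split at a repeated a] = z^2 - 2
tr(b a b) = tr(b)*tr(a b) - tr(a)   [square of b] = y*z - x
tr(b a b a^2) = tr(a)*tr(b a b a) - tr(b a b)   [square of a] = x*z^2 - y*z - x
tr(a b a^3 b) = tr(a)*tr(b a b a^2) - tr(b a b a)   [square of a] = x^2*z^2 - x*y*z - x^2 - z^2 + 2
tr(a^3 b^-1 a b) = tr(a b a^3)*tr(b) - tr(a b a^3 b)   [inverse elimination on b] = x^3*y*z - x^2*y^2 - x^2*z^2 - x*y*z + x^2 + y^2 + z^2 - 2
tr(b^-1 a^3 b^-1 a) = tr(a^3 b^-1 a)*tr(b) - tr(a^3 b^-1 a b)   [inverse elimination on b] = x^4*y^2 - 2*x^3*y*z - 2*x^2*y^2 + x^2*z^2 + 3*x*y*z - x^2 - z^2 + 2
tr(a^2 b^-1 a^-1 b^-1 a) = tr(b^-1 a^3 b^-1)*tr(a) - tr(b^-1 a^3 b^-1 a)   [inverse elimination on a] = x^3*y*z - x^4 - x^2*z^2 - 2*x*y*z + 4*x^2 + z^2 - 2
tr(a^4 b a) = tr(a)*tr(a^3 b a) - tr(a^3 b)  (reduce the a square) = x^4*z - x^3*y - 3*x^2*z + 2*x*y + z
tr(a^4 b a b) = tr(a)*tr(a b a b a^2) - tr(a b a b a)  (reduce the a square) = x^3*z^2 - x^2*y*z - x^3 - 2*x*z^2 + y*z + 3*x
tr(b^-1 a^4 b a) = tr(a^4 b a)*tr(b) - tr(a^4 b a b)  (eliminate b^-1) = x^4*y*z - x^3*y^2 - x^3*z^2 - 2*x^2*y*z + x^3 + 2*x*y^2 + 2*x*z^2 - 3*x
tr(a^-1 b^-1 a^4 b) = tr(b^-1 a^4 b)*tr(a) - tr(b^-1 a^4 b a)  (eliminate a^-1) = -x^4*y*z + x^5 + x^3*y^2 + x^3*z^2 + 2*x^2*y*z - 5*x^3 - 2*x*y^2 - 2*x*z^2 + 5*x
tr(a^2 b^-1 a^-1 b^-1 a^2) = tr(a^-1 b^-1 a^4)*tr(b) - tr(a^-1 b^-1 a^4 b)  (eliminate b^-1) = x^4*y*z - x^5 - x^3*z^2 - 3*x^2*y*z + 5*x^3 + 2*x*z^2 + y*z - 5*x
tr(a b a^2 b^-1) = tr(a b a^2)*tr(b) - tr(a b a^2 b) = x^2*y*z - x*y^2 - x*z^2 + x
tr(b^-1 a b a^2 b^-1) = tr(a b a^2 b^-1)*tr(b) - tr(a b a^2) = x^2*y^2*z - x*y^3 - x*y*z^2 - x^2*z + 2*x*y + z
tr(b a^2 b) = tr(b)*tr(a^2 b) - tr(a^2) = x*y*z - x^2 - y^2 + 2
tr(a b a^2 b a) = tr(a)*tr(b a^2 b a) - tr(b a^2 b) = x^2*z^2 - 2*x*y*z + y^2 - 2
tr(b a b a b a) = tr(a b a b)*tr(a b) - tr(b a) = z^3 - 3*z
tr(b a b a b) = tr(b)*tr(a b a b) - tr(a b a) = y*z^2 - x*z - y
tr(a b a^2 b a b) = tr(a)*tr(b a b a b a) - tr(b a b a b) = x*z^3 - y*z^2 - 2*x*z + y
tr(a b^-1 a b a^2 b) = tr(a b a^2 b a)*tr(b) - tr(a b a^2 b a b) = x^2*y*z^2 - 2*x*y^2*z - x*z^3 + y^3 + y*z^2 + 2*x*z - 3*y
tr(b^-1 a b a^2 b^-1 a) = tr(a b^-1 a b a^2)*tr(b) - tr(a b^-1 a b a^2 b) = x^3*y^2*z - x^2*y^3 - 2*x^2*y*z^2 + x*y^2*z + x*z^3 + x^2*y - 2*x*z + y
tr(a^2 b^-1 a^-1 b^-1 a b) = tr(b^-1 a b a^2 b^-1)*tr(a) - tr(b^-1 a b a^2 b^-1 a) = x^2*y*z^2 - x^3*z - x*y^2*z - x*z^3 + x^2*y + 3*x*z - y
assemble the triple (tr(r) - 2; tr(r a) - x; tr(r b) - y)

x^3*y*z - x^4 - x^2*z^2 - 2*x*y*z + 4*x^2 + z^2 - 4; x^4*y*z - x^5 - x^3*z^2 - 3*x^2*y*z + 5*x^3 + 2*x*z^2 + y*z - 6*x; x^2*y*z^2 - x^3*z - x*y^2*z - x*z^3 + x^2*y + 3*x*z - 2*y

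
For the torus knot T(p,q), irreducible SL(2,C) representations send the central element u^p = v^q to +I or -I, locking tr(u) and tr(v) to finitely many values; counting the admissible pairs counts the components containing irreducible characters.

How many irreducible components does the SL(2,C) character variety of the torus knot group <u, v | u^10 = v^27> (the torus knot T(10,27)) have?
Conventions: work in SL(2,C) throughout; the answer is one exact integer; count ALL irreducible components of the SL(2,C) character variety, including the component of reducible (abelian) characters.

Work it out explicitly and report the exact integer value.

For T(10,27): irreducibility forces the central element u^10 = v^27 to one of +I, -I.
This locks tr(u) to 2*cos(pi*alpha/10), alpha in 1..9, and tr(v) to 2*cos(pi*beta/27), beta in 1..26, on each component of irreducible characters.
u^10 = (-1)^alpha I and v^27 = (-1)^beta I must agree, so alpha and beta have equal parity.
Enumerate parity-matched pairs: 5*13 odd-odd plus 4*13 even-even gives 117.
That is 117 components of irreducible characters, and with the reducible (abelian) component the total is 118.

118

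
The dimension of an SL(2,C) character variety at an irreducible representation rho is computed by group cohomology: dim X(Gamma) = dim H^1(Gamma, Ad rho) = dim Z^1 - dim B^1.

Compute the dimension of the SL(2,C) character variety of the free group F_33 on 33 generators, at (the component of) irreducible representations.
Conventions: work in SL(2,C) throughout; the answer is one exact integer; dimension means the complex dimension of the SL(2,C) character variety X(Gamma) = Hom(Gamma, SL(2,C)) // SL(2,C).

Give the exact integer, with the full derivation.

Gamma = F_33 has 33 generators and no relators.
A cocycle picks one sl_2 vector per generator freely, giving dim Z^1 = 3*33 = 99.
At an irreducible rho the centralizer of the image in sl_2 is 0, so the coboundary map sl_2 -> Z^1 is injective: dim B^1 = 3.
dim X = dim H^1 = dim Z^1 - dim B^1 = 99 - 3 = 96.

96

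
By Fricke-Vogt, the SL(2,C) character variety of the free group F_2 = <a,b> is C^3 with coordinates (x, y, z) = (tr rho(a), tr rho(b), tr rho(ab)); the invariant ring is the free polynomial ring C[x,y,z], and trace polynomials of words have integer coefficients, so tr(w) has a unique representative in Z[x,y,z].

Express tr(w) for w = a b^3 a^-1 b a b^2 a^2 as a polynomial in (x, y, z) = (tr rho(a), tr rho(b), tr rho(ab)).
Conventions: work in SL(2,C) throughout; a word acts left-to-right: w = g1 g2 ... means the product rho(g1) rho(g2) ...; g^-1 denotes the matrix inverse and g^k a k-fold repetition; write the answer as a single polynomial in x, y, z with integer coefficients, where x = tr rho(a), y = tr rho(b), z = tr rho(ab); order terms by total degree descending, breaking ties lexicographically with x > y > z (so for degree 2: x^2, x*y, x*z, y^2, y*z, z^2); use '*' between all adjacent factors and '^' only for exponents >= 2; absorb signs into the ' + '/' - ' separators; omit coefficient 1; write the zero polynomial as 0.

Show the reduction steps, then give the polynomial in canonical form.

tr(a b a b) = tr(b a)*tr(b a) - tr(1)   [split at repeated b] = z^2 - 2
reduce: tr(a b a) = tr(a)*tr(b a) - tr(b) = x*z - y
tr(b^2 a b a) = tr(b)*tr(a b a b) - tr(a b a) = y*z^2 - x*z - y
reduce: tr(b a b) = tr(b)*tr(a b) - tr(a) = y*z - x
tr(b^2 a b) = tr(b)*tr(b a b) - tr(b a) = y^2*z - x*y - z
tr(a b^2 a b a) = tr(a)*tr(b^2 a b a) - tr(b^2 a b) = x*y*z^2 - x^2*z - y^2*z + z
tr(a^3 b^2 a b) = tr(a)*tr(a b^2 a b a) - tr(a b^2 a b) = x^2*y*z^2 - x^3*z - x*y^2*z - y*z^2 + 2*x*z + y
tr(a^2) = tr(a)*tr(a) - tr(1) = x^2 - 2
tr(a b^2 a) = tr(b)*tr(a^2 b) - tr(a^2) = x*y*z - x^2 - y^2 + 2
so tr(a^2 b^2 a) = tr(a)*tr(a b^2 a) - tr(a b^2) = x^2*y*z - x^3 - x*y^2 - y*z + 3*x
tr(a^3 b^2 a) = tr(a)*tr(a^2 b^2 a) - tr(a^2 b^2) = x^3*y*z - x^4 - x^2*y^2 - 2*x*y*z + 4*x^2 + y^2 - 2
tr(a b^2 a^3 b^2) = tr(b)*tr(a^3 b^2 a b) - tr(a^3 b^2 a) = x^2*y^2*z^2 - 2*x^3*y*z - x*y^3*z + x^4 + x^2*y^2 - y^2*z^2 + 4*x*y*z - 4*x^2 + 2
so tr(b a b^2 a^2) = tr(a)*tr(b a b^2 a) - tr(b a b^2) = x*y*z^2 - x^2*z - y^2*z + z
so tr(a b^2 a^3 b) = tr(a)*tr(b a b^2 a^2) - tr(b a b^2 a) = x^2*y*z^2 - x^3*z - x*y^2*z - y*z^2 + 2*x*z + y
reduce: tr(a b^2 a^3 b^3) = tr(b)*tr(a b^2 a^3 b^2) - tr(a b^2 a^3 b) = x^2*y^3*z^2 - 2*x^3*y^2*z - x*y^4*z + x^4*y + x^2*y^3 - x^2*y*z^2 - y^3*z^2 + x^3*z + 5*x*y^2*z - 4*x^2*y + y*z^2 - 2*x*z + y
reduce: tr(b a b^2 a^3 b^3) = tr(b)*tr(a b^2 a^3 b^3) - tr(a b^2 a^3 b^2) = x^2*y^4*z^2 - 2*x^3*y^3*z - x*y^5*z + x^4*y^2 + x^2*y^4 - 2*x^2*y^2*z^2 - y^4*z^2 + 3*x^3*y*z + 6*x*y^3*z - x^4 - 5*x^2*y^2 + 2*y^2*z^2 - 6*x*y*z + 4*x^2 + y^2 - 2
tr(b a b a b a) = tr(a b a b)*tr(a b) - tr(b a)   [split at repeated a] = z^3 - 3*z
reduce: tr(a b a b a b a) = tr(a)*tr(b a b a b a) - tr(b a b a b) = x*z^3 - y*z^2 - 2*x*z + y
tr(a b a b a^3 b) = tr(a)*tr(a b a b a b a) - tr(a b a b a b) = x^2*z^3 - x*y*z^2 - 2*x^2*z - z^3 + x*y + 3*z
reduce: tr(b a b a^2) = tr(a)*tr(b a b a) - tr(b a b) = x*z^2 - y*z - x
tr(a^2 b a b a) = tr(a)*tr(b a b a^2) - tr(b a b a) = x^2*z^2 - x*y*z - x^2 - z^2 + 2
tr(a b a b a^3) = tr(a)*tr(a^2 b a b a) - tr(a^2 b a b) = x^3*z^2 - x^2*y*z - x^3 - 2*x*z^2 + y*z + 3*x
reduce: tr(b a b a b a^3 b) = tr(b)*tr(a b a b a^3 b) - tr(a b a b a^3) = x^2*y*z^3 - x^3*z^2 - x*y^2*z^2 - x^2*y*z - y*z^3 + x^3 + x*y^2 + 2*x*z^2 + 2*y*z - 3*x
tr(a^3 b^3 a b a b) = tr(b)*tr(b a b a b a^3 b) - tr(b a b a b a^3) = x^2*y^2*z^3 - x^3*y*z^2 - x*y^3*z^2 - x^2*y^2*z - x^2*z^3 - y^2*z^3 + x^3*y + x*y^3 + 3*x*y*z^2 + 2*x^2*z + 2*y^2*z + z^3 - 4*x*y - 3*z
reduce: tr(b^3 a b a) = tr(b)*tr(a b a b^2) - tr(a b a b) = y^2*z^2 - x*y*z - y^2 - z^2 + 2
tr(b^3 a b) = tr(b)*tr(b a b^2) - tr(b a b) = y^3*z - x*y^2 - 2*y*z + x
tr(b^3 a b a^2) = tr(a)*tr(b^3 a b a) - tr(b^3 a b) = x*y^2*z^2 - x^2*y*z - y^3*z - x*z^2 + 2*y*z + x
tr(b^3 a b a^3) = tr(a)*tr(b^3 a b a^2) - tr(b^3 a b a) = x^2*y^2*z^2 - x^3*y*z - x*y^3*z - x^2*z^2 - y^2*z^2 + 3*x*y*z + x^2 + y^2 + z^2 - 2
reduce: tr(a^3 b^3 a b a) = tr(a)*tr(b^3 a b a^3) - tr(b^3 a b a^2) = x^3*y^2*z^2 - x^4*y*z - x^2*y^3*z - x^3*z^2 - 2*x*y^2*z^2 + 4*x^2*y*z + y^3*z + x^3 + x*y^2 + 2*x*z^2 - 2*y*z - 3*x
so tr(b a b^2 a^3 b^3 a) = tr(b)*tr(a^3 b^3 a b a b) - tr(a^3 b^3 a b a) = x^2*y^3*z^3 - 2*x^3*y^2*z^2 - x*y^4*z^2 + x^4*y*z - x^2*y*z^3 - y^3*z^3 + x^3*y^2 + x^3*z^2 + x*y^4 + 5*x*y^2*z^2 - 2*x^2*y*z + y^3*z + y*z^3 - x^3 - 5*x*y^2 - 2*x*z^2 - y*z + 3*x
reduce: tr(a b^3 a^-1 b a b^2 a^2) = tr(b a b^2 a^3 b^3)*tr(a) - tr(b a b^2 a^3 b^3 a) = x^3*y^4*z^2 - 2*x^4*y^3*z - x^2*y^5*z - x^2*y^3*z^3 + x^5*y^2 + x^3*y^4 + 2*x^4*y*z + 6*x^2*y^3*z + x^2*y*z^3 + y^3*z^3 - x^5 - 6*x^3*y^2 - x^3*z^2 - x*y^4 - 3*x*y^2*z^2 - 4*x^2*y*z - y^3*z - y*z^3 + 5*x^3 + 6*x*y^2 + 2*x*z^2 + y*z - 5*x

x^3*y^4*z^2 - 2*x^4*y^3*z - x^2*y^5*z - x^2*y^3*z^3 + x^5*y^2 + x^3*y^4 + 2*x^4*y*z + 6*x^2*y^3*z + x^2*y*z^3 + y^3*z^3 - x^5 - 6*x^3*y^2 - x^3*z^2 - x*y^4 - 3*x*y^2*z^2 - 4*x^2*y*z - y^3*z - y*z^3 + 5*x^3 + 6*x*y^2 + 2*x*z^2 + y*z - 5*x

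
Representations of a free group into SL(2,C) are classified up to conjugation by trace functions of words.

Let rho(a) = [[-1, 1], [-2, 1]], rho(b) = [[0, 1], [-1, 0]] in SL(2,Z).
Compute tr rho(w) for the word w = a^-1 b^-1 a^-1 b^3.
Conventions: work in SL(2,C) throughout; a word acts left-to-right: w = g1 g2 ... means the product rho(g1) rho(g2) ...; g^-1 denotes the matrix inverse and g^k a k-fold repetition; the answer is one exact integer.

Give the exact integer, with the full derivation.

7

rho(a^-1) = [[1, -1], [2, -1]]
... * rho(b^-1) = [[0, -1], [1, 0]]  ->  [[-1, -1], [-1, -2]]
... * rho(a^-1) = [[1, -1], [2, -1]]  ->  [[-3, 2], [-5, 3]]
... * rho(b) = [[0, 1], [-1, 0]]  ->  [[-2, -3], [-3, -5]]
... * rho(b) = [[0, 1], [-1, 0]]  ->  [[3, -2], [5, -3]]
... * rho(b) = [[0, 1], [-1, 0]]  ->  [[2, 3], [3, 5]]
tr = 2 + 5 = 7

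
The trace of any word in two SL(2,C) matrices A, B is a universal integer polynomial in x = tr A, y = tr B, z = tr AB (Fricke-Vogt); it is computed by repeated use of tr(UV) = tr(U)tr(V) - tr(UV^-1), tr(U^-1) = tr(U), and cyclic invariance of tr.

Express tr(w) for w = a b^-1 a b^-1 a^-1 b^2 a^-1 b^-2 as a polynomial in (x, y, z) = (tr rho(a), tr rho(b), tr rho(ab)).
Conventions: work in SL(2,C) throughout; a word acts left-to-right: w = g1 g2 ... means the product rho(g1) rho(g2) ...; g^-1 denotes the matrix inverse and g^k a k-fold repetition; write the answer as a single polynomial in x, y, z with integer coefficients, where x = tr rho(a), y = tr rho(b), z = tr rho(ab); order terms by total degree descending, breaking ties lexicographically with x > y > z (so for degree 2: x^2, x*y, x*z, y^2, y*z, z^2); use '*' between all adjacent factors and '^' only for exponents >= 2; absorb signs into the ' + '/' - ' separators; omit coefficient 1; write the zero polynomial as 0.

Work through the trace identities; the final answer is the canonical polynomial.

x^3*y^5*z - x^4*y^4 - x^2*y^6 - 3*x^2*y^4*z^2 + x^3*y^3*z + 2*x*y^5*z + 3*x*y^3*z^3 + x^4*y^2 + 5*x^2*y^4 + x^2*y^2*z^2 - y^4*z^2 - y^2*z^4 - x^3*y*z - 10*x*y^3*z - x*y*z^3 - 3*x^2*y^2 + y^4 + 5*y^2*z^2 + 5*x*y*z - x^2 - 4*y^2 - z^2 + 2

and tr(a b a) = tr(a)*tr(b a) - tr(b)   [square of a] = x*z - y
and tr(a b a b) = tr(a b)*tr(a b) - tr(1)   [split at a repeated a] = z^2 - 2
tr(b a b^-1 a) = tr(a b a)*tr(b) - tr(a b a b)   [inverse elimination on b] = x*y*z - y^2 - z^2 + 2
next, tr(a b^-1 a^-1 b) = tr(b a b^-1)*tr(a) - tr(b a b^-1 a)   [inverse elimination on a] = -x*y*z + x^2 + y^2 + z^2 - 2
tr(a b^2) = tr(b)*tr(a b) - tr(a)   [square of b] = y*z - x
tr(b a b^2) = tr(b)*tr(a b^2) - tr(a b)   [square of b] = y^2*z - x*y - z
tr(b a b^2 a) = tr(b)*tr(a b a b) - tr(a b a)   [square of b] = y*z^2 - x*z - y
tr(b^2 a^-1 b a) = tr(b a b^2)*tr(a) - tr(b a b^2 a)   [inverse elimination on a] = x*y^2*z - x^2*y - y*z^2 + y
and tr(b^4 a) = tr(b)*tr(a b^3) - tr(a b^2)   [square of b] = y^3*z - x*y^2 - 2*y*z + x
tr(b^2) = tr(b)*tr(b) - tr(1)   [square of b] = y^2 - 2
tr(b^3) = tr(b)*tr(b^2) - tr(b)   [square of b] = y^3 - 3*y
next, tr(b^4) = tr(b)*tr(b^3) - tr(b^2)   [square of b] = y^4 - 4*y^2 + 2
next, tr(b a^2 b^3) = tr(a)*tr(b^4 a) - tr(b^4)   [square of a] = x*y^3*z - x^2*y^2 - y^4 - 2*x*y*z + x^2 + 4*y^2 - 2
tr(a b a^2 b) = tr(a)*tr(b a b a) - tr(b a b)   [square of a] = x*z^2 - y*z - x
tr(a b a^2) = tr(a)*tr(b a^2) - tr(b a)   [square of a] = x^2*z - x*y - z
and tr(a b a^2 b^2) = tr(b)*tr(a b a^2 b) - tr(a b a^2)   [square of b] = x*y*z^2 - x^2*z - y^2*z + z
tr(b a^2 b^3 a) = tr(b)*tr(a b a^2 b^2) - tr(a b a^2 b)   [square of b] = x*y^2*z^2 - x^2*y*z - y^3*z - x*z^2 + 2*y*z + x
next, tr(b^2 a^-1 b a^2 b) = tr(b a^2 b^3)*tr(a) - tr(b a^2 b^3 a)   [inverse elimination on a] = x^2*y^3*z - x^3*y^2 - x*y^4 - x*y^2*z^2 - x^2*y*z + y^3*z + x^3 + 4*x*y^2 + x*z^2 - 2*y*z - 3*x
tr(b a^2 b a b) = tr(a)*tr(b a b^2 a) - tr(b a b^2)   [square of a] = x*y*z^2 - x^2*z - y^2*z + z
tr(b a^2 b a b^2) = tr(b)*tr(b a^2 b a b) - tr(b a^2 b a)   [square of b] = x*y^2*z^2 - x^2*y*z - y^3*z - x*z^2 + 2*y*z + x
tr(b a b a b a) = tr(b a)*tr(b a b a) - tr(b^-1 a^-1)   [split at a repeated b] = z^3 - 3*z
and tr(a b a^2 b a b) = tr(a)*tr(b a b a b a) - tr(b a b a b)   [square of a] = x*z^3 - y*z^2 - 2*x*z + y
tr(b a^2 b) = tr(a)*tr(b^2 a) - tr(b^2)   [square of a] = x*y*z - x^2 - y^2 + 2
tr(a b a^2 b a) = tr(a)*tr(b a^2 b a) - tr(b a^2 b)   [square of a] = x^2*z^2 - 2*x*y*z + y^2 - 2
tr(b a^2 b a b^2 a) = tr(b)*tr(a b a^2 b a b) - tr(a b a^2 b a)   [square of b] = x*y*z^3 - x^2*z^2 - y^2*z^2 + 2
next, tr(b^2 a^-1 b a^2 b a) = tr(b a^2 b a b^2)*tr(a) - tr(b a^2 b a b^2 a)   [inverse elimination on a] = x^2*y^2*z^2 - x^3*y*z - x*y^3*z - x*y*z^3 + y^2*z^2 + 2*x*y*z + x^2 - 2
tr(a^-1 b^2 a^-1 b a^2 b) = tr(b^2 a^-1 b a^2 b)*tr(a) - tr(b^2 a^-1 b a^2 b a)   [inverse elimination on a] = x^3*y^3*z - x^4*y^2 - x^2*y^4 - 2*x^2*y^2*z^2 + 2*x*y^3*z + x*y*z^3 + x^4 + 4*x^2*y^2 + x^2*z^2 - y^2*z^2 - 4*x*y*z - 4*x^2 + 2
tr(a b^-1 a^-1 b^2 a^-1 b a) = tr(a^-1 b^2 a^-1 b a^2)*tr(b) - tr(a^-1 b^2 a^-1 b a^2 b)   [inverse elimination on b] = -x^3*y^3*z + x^4*y^2 + x^2*y^4 + 2*x^2*y^2*z^2 - x*y^3*z - x*y*z^3 - x^4 - 5*x^2*y^2 - x^2*z^2 + 4*x*y*z + 4*x^2 + y^2 - 2
tr(a b a b a b^2) = tr(b)*tr(a b a b a b) - tr(a b a b a)   [square of b] = y*z^3 - x*z^2 - 2*y*z + x
and tr(a b^3 a b a b) = tr(b)*tr(a b a b a b^2) - tr(a b a b a b)   [square of b] = y^2*z^3 - x*y*z^2 - 2*y^2*z - z^3 + x*y + 3*z
next, tr(b^3 a b a b^-1 a) = tr(a b^3 a b a)*tr(b) - tr(a b^3 a b a b)   [inverse elimination on b] = x*y^3*z^2 - x^2*y^2*z - y^4*z - y^2*z^3 + 4*y^2*z + z^3 - 3*z
and tr(b a b a b^-1 a^-1 b^2) = tr(b^3 a b a b^-1)*tr(a) - tr(b^3 a b a b^-1 a)   [inverse elimination on a] = -x*y^3*z^2 + x^2*y^2*z + y^4*z + y^2*z^3 + x*y*z^2 - x^2*z - 4*y^2*z - z^3 - x*y + 3*z
tr(b^2 a b a b) = tr(b)*tr(a b a b^2) - tr(a b a b)   [square of b] = y^2*z^2 - x*y*z - y^2 - z^2 + 2
tr(a b^2 a b a b a) = tr(a)*tr(b^2 a b a b a) - tr(b^2 a b a b)   [square of a] = x*y*z^3 - x^2*z^2 - y^2*z^2 - x*y*z + x^2 + y^2 + z^2 - 2
tr(a b a b a b a b) = tr(b a b a b a)*tr(b a) - tr(a b a b)   [split at a repeated b] = z^4 - 4*z^2 + 2
tr(a b^2 a b a b a b) = tr(b)*tr(a b a b a b a b) - tr(a b a b a b a)   [square of b] = y*z^4 - x*z^3 - 3*y*z^2 + 2*x*z + y
next, tr(b^2 a b a b a b^-1 a) = tr(a b^2 a b a b a)*tr(b) - tr(a b^2 a b a b a b)   [inverse elimination on b] = x*y^2*z^3 - x^2*y*z^2 - y^3*z^2 - y*z^4 - x*y^2*z + x*z^3 + x^2*y + y^3 + 4*y*z^2 - 2*x*z - 3*y
and tr(b a b a b^-1 a^-1 b^2 a) = tr(b^2 a b a b a b^-1)*tr(a) - tr(b^2 a b a b a b^-1 a)   [inverse elimination on a] = -x*y^2*z^3 + x^2*y*z^2 + y^3*z^2 + y*z^4 + x*y^2*z - x^2*y - y^3 - 4*y*z^2 - x*z + 3*y
tr(a b^-1 a^-1 b^2 a^-1 b a b) = tr(b a b a b^-1 a^-1 b^2)*tr(a) - tr(b a b a b^-1 a^-1 b^2 a)   [inverse elimination on a] = -x^2*y^3*z^2 + x^3*y^2*z + x*y^4*z + 2*x*y^2*z^3 - y^3*z^2 - y*z^4 - x^3*z - 5*x*y^2*z - x*z^3 + y^3 + 4*y*z^2 + 4*x*z - 3*y
tr(a b^-1 a b^-1 a^-1 b^2 a^-1 b) = tr(a b^-1 a^-1 b^2 a^-1 b a)*tr(b) - tr(a b^-1 a^-1 b^2 a^-1 b a b)   [inverse elimination on b] = -x^3*y^4*z + x^4*y^3 + x^2*y^5 + 3*x^2*y^3*z^2 - x^3*y^2*z - 2*x*y^4*z - 3*x*y^2*z^3 - x^4*y - 5*x^2*y^3 - x^2*y*z^2 + y^3*z^2 + y*z^4 + x^3*z + 9*x*y^2*z + x*z^3 + 4*x^2*y - 4*y*z^2 - 4*x*z + y
tr(a b^-1 a b^-1 a^-1 b^2 a^-1 b^-1) = tr(a b^-1 a b^-1 a^-1 b^2 a^-1)*tr(b) - tr(a b^-1 a b^-1 a^-1 b^2 a^-1 b)   [inverse elimination on b] = x^3*y^4*z - x^4*y^3 - x^2*y^5 - 3*x^2*y^3*z^2 + x^3*y^2*z + 2*x*y^4*z + 3*x*y^2*z^3 + x^4*y + 5*x^2*y^3 + x^2*y*z^2 - y^3*z^2 - y*z^4 - x^3*z - 10*x*y^2*z - x*z^3 - 3*x^2*y + y^3 + 5*y*z^2 + 4*x*z - 3*y
tr(a b^-1 a b^-1 a^-1 b^2 a^-1 b^-2) = tr(a b^-1 a b^-1 a^-1 b^2 a^-1 b^-1)*tr(b) - tr(a b^-1 a b^-1 a^-1 b^2 a^-1)   [inverse elimination on b] = x^3*y^5*z - x^4*y^4 - x^2*y^6 - 3*x^2*y^4*z^2 + x^3*y^3*z + 2*x*y^5*z + 3*x*y^3*z^3 + x^4*y^2 + 5*x^2*y^4 + x^2*y^2*z^2 - y^4*z^2 - y^2*z^4 - x^3*y*z - 10*x*y^3*z - x*y*z^3 - 3*x^2*y^2 + y^4 + 5*y^2*z^2 + 5*x*y*z - x^2 - 4*y^2 - z^2 + 2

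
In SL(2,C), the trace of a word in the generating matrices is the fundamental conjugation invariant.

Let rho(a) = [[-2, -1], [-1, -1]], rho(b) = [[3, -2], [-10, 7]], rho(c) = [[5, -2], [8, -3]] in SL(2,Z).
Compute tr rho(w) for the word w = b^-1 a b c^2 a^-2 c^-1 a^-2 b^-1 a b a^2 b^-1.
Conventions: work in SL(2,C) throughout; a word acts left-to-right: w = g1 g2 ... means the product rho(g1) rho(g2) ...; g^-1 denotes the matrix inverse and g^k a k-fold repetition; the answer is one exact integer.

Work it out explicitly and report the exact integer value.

rho(b^-1) = [[7, 2], [10, 3]]
... * rho(a) = [[-2, -1], [-1, -1]]  ->  [[-16, -9], [-23, -13]]
... * rho(b) = [[3, -2], [-10, 7]]  ->  [[42, -31], [61, -45]]
... * rho(c) = [[5, -2], [8, -3]]  ->  [[-38, 9], [-55, 13]]
... * rho(c) = [[5, -2], [8, -3]]  ->  [[-118, 49], [-171, 71]]
... * rho(a^-1) = [[-1, 1], [1, -2]]  ->  [[167, -216], [242, -313]]
... * rho(a^-1) = [[-1, 1], [1, -2]]  ->  [[-383, 599], [-555, 868]]
... * rho(c^-1) = [[-3, 2], [-8, 5]]  ->  [[-3643, 2229], [-5279, 3230]]
... * rho(a^-1) = [[-1, 1], [1, -2]]  ->  [[5872, -8101], [8509, -11739]]
... * rho(a^-1) = [[-1, 1], [1, -2]]  ->  [[-13973, 22074], [-20248, 31987]]
... * rho(b^-1) = [[7, 2], [10, 3]]  ->  [[122929, 38276], [178134, 55465]]
... * rho(a) = [[-2, -1], [-1, -1]]  ->  [[-284134, -161205], [-411733, -233599]]
... * rho(b) = [[3, -2], [-10, 7]]  ->  [[759648, -560167], [1100791, -811727]]
... * rho(a) = [[-2, -1], [-1, -1]]  ->  [[-959129, -199481], [-1389855, -289064]]
... * rho(a) = [[-2, -1], [-1, -1]]  ->  [[2117739, 1158610], [3068774, 1678919]]
... * rho(b^-1) = [[7, 2], [10, 3]]  ->  [[26410273, 7711308], [38270608, 11174305]]
tr = 26410273 + 11174305 = 37584578

37584578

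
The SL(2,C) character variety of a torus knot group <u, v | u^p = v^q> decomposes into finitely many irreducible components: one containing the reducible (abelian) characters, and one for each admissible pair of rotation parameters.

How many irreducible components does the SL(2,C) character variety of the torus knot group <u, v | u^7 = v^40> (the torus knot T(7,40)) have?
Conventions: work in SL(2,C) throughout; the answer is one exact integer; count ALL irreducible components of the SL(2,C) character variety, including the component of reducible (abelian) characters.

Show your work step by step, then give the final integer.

Gamma = < u, v | u^7 = v^40 > (torus knot T(7,40)); the central element u^7 = v^40 acts as +I or -I in any irreducible SL(2,C) representation.
So on each irreducible component the traces are pinned: tr(u) = 2*cos(pi*alpha/7) with 1 <= alpha <= 6, tr(v) = 2*cos(pi*beta/40) with 1 <= beta <= 39.
Consistency of u^7 = (-1)^alpha I with v^40 = (-1)^beta I forces alpha = beta (mod 2).
Counting: 3 odd alphas x 20 odd betas + 3 even alphas x 19 even betas = 60 + 57 = 117.
components with irreducible characters: 117; plus the single component of reducible (abelian) characters: total 118.

118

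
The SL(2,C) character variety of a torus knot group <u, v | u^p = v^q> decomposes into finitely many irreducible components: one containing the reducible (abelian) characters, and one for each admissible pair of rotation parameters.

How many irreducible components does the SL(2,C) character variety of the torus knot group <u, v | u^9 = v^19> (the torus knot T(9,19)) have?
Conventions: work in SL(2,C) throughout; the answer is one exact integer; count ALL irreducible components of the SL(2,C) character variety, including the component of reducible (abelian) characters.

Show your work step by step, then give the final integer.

In the torus knot group T(9,19), u^9 = v^19 is central, so an irreducible representation sends it to +I or -I (Schur).
So on each irreducible component the traces are pinned: tr(u) = 2*cos(pi*alpha/9) with 1 <= alpha <= 8, tr(v) = 2*cos(pi*beta/19) with 1 <= beta <= 18.
Consistency of u^9 = (-1)^alpha I with v^19 = (-1)^beta I forces alpha = beta (mod 2).
count pairs: odd alpha (4 choices) x odd beta (9), plus even alpha (4) x even beta (9): 4*9 + 4*9 = 72.
That is 72 components of irreducible characters, and with the reducible (abelian) component the total is 73.

73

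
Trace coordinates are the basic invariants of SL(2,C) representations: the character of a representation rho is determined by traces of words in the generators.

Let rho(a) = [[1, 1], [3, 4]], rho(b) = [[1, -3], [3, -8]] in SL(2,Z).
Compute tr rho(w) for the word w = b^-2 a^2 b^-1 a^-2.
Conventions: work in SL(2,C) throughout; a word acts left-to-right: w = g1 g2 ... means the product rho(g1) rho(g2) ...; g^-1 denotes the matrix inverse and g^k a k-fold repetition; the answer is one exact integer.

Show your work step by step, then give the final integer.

rho(b^-1) = [[-8, 3], [-3, 1]]
... * rho(b^-1) = [[-8, 3], [-3, 1]]  ->  [[55, -21], [21, -8]]
... * rho(a) = [[1, 1], [3, 4]]  ->  [[-8, -29], [-3, -11]]
... * rho(a) = [[1, 1], [3, 4]]  ->  [[-95, -124], [-36, -47]]
... * rho(b^-1) = [[-8, 3], [-3, 1]]  ->  [[1132, -409], [429, -155]]
... * rho(a^-1) = [[4, -1], [-3, 1]]  ->  [[5755, -1541], [2181, -584]]
... * rho(a^-1) = [[4, -1], [-3, 1]]  ->  [[27643, -7296], [10476, -2765]]
tr = 27643 + -2765 = 24878

24878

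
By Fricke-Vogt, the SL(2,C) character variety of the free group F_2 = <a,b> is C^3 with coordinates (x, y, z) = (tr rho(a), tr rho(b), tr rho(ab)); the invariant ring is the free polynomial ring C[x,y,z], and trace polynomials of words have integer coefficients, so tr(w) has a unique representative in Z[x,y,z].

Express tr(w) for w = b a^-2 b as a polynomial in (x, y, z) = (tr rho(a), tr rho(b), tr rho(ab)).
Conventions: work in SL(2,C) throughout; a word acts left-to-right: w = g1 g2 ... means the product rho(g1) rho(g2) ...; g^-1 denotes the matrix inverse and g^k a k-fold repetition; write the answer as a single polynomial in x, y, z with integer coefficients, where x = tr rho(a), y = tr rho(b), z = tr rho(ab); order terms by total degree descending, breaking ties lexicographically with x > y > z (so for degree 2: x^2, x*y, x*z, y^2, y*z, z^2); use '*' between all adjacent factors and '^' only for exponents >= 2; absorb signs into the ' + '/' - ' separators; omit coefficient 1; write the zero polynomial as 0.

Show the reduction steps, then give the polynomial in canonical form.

tr(b^2) = tr(b) * tr(b) - tr(1) = y^2 - 2
tr(b^2 a) = tr(b) * tr(a b) - tr(a) = y*z - x
tr(a^-1 b^2) = tr(b^2) * tr(a) - tr(b^2 a) = x*y^2 - y*z - x
tr(b a^-2 b) = tr(a^-1 b^2) * tr(a) - tr(a^-1 b^2 a) = x^2*y^2 - x*y*z - x^2 - y^2 + 2

x^2*y^2 - x*y*z - x^2 - y^2 + 2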